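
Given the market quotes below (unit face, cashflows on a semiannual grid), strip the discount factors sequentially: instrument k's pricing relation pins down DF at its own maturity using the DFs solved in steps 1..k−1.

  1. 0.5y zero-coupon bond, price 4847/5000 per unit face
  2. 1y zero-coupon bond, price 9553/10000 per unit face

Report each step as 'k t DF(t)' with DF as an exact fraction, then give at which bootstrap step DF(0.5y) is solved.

1 1/2 4847/5000
2 1 9553/10000
DF(0.5y) is solved at step 1

step 1 [0.5y] zero: DF = P = 4847/5000 ≈ 0.969400
step 2 [1y] zero: DF = P = 9553/10000 ≈ 0.955300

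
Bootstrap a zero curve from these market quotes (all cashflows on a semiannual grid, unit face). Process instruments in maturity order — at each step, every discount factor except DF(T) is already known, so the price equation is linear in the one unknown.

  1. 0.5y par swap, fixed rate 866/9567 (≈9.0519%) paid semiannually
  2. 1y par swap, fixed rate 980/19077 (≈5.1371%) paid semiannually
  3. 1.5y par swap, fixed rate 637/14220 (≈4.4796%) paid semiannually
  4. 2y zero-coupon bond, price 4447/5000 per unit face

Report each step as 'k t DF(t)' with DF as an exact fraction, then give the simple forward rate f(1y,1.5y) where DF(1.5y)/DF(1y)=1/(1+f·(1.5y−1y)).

step 1 [0.5y] swap r/2=433/9567: DF=(1 − 433/9567·(0))/(1+433/9567) = 9567/10000 ≈ 0.956700
step 2 [1y] swap r/2=490/19077: DF=(1 − 490/19077·(0.956700))/(1+490/19077) = 951/1000 ≈ 0.951000
step 3 [1.5y] swap r/2=637/28440: DF=(1 − 637/28440·(0.956700+0.951000))/(1+637/28440) = 9363/10000 ≈ 0.936300
step 4 [2y] zero: DF = P = 4447/5000 ≈ 0.889400

1 1/2 9567/10000
2 1 951/1000
3 3/2 9363/10000
4 2 4447/5000
f(1y,1.5y) = ((951/1000)/(9363/10000) − 1)/(1/2) = 98/3121 ≈ 3.1400%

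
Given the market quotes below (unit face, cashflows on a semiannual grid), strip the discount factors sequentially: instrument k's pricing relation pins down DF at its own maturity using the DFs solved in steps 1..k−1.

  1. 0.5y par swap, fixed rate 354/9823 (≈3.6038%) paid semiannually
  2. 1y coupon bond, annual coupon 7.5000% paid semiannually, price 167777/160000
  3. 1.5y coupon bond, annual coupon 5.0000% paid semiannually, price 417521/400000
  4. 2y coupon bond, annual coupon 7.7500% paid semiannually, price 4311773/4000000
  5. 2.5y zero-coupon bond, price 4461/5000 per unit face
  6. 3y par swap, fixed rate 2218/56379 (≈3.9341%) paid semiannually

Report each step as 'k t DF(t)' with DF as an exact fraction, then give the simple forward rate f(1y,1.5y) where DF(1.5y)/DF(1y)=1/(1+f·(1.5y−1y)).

1 1/2 9823/10000
2 1 1219/1250
3 3/2 4853/5000
4 2 1857/2000
5 5/2 4461/5000
6 3 8891/10000
f(1y,1.5y) = ((1219/1250)/(4853/5000) − 1)/(1/2) = 2/211 ≈ 0.9479%

step 1 [0.5y] swap r/2=177/9823: DF=(1 − 177/9823·(0))/(1+177/9823) = 9823/10000 ≈ 0.982300
step 2 [1y] bond c/2=3/80: DF=(167777/160000 − 3/80·(0.982300))/(1+3/80) = 1219/1250 ≈ 0.975200
step 3 [1.5y] bond c/2=1/40: DF=(417521/400000 − 1/40·(0.982300+0.975200))/(1+1/40) = 4853/5000 ≈ 0.970600
step 4 [2y] bond c/2=31/800: DF=(4311773/4000000 − 31/800·(0.982300+0.975200+0.970600))/(1+31/800) = 1857/2000 ≈ 0.928500
step 5 [2.5y] zero: DF = P = 4461/5000 ≈ 0.892200
step 6 [3y] swap r/2=1109/56379: DF=(1 − 1109/56379·(0.982300+0.975200+0.970600+0.928500+0.892200))/(1+1109/56379) = 8891/10000 ≈ 0.889100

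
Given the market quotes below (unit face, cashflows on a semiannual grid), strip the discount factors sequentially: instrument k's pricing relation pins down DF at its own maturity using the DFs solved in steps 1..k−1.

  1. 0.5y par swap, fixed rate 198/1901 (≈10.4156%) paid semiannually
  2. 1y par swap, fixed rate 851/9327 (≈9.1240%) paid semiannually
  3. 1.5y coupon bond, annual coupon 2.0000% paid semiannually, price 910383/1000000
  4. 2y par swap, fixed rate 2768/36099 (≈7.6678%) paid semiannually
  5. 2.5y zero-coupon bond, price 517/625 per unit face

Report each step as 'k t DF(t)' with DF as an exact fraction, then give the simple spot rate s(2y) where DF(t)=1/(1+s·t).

step 1 [0.5y] swap r/2=99/1901: DF=(1 − 99/1901·(0))/(1+99/1901) = 1901/2000 ≈ 0.950500
step 2 [1y] swap r/2=851/18654: DF=(1 − 851/18654·(0.950500))/(1+851/18654) = 9149/10000 ≈ 0.914900
step 3 [1.5y] bond c/2=1/100: DF=(910383/1000000 − 1/100·(0.950500+0.914900))/(1+1/100) = 8829/10000 ≈ 0.882900
step 4 [2y] swap r/2=1384/36099: DF=(1 − 1384/36099·(0.950500+0.914900+0.882900))/(1+1384/36099) = 1077/1250 ≈ 0.861600
step 5 [2.5y] zero: DF = P = 517/625 ≈ 0.827200

1 1/2 1901/2000
2 1 9149/10000
3 3/2 8829/10000
4 2 1077/1250
5 5/2 517/625
s(2y) = (1/(1077/1250) − 1)/(2) = 173/2154 ≈ 8.0316%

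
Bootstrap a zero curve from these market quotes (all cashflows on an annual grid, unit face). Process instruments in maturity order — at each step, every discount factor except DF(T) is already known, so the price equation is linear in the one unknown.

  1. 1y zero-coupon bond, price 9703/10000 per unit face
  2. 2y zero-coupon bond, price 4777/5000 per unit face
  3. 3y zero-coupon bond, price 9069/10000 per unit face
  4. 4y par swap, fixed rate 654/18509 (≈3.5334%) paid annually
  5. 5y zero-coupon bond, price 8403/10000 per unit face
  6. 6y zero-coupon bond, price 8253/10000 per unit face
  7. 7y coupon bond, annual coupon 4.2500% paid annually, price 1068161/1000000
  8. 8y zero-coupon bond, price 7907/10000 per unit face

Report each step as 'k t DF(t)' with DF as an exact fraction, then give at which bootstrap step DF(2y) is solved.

step 1 [1y] zero: DF = P = 9703/10000 ≈ 0.970300
step 2 [2y] zero: DF = P = 4777/5000 ≈ 0.955400
step 3 [3y] zero: DF = P = 9069/10000 ≈ 0.906900
step 4 [4y] swap r/1=654/18509: DF=(1 − 654/18509·(0.970300+0.955400+0.906900))/(1+654/18509) = 2173/2500 ≈ 0.869200
step 5 [5y] zero: DF = P = 8403/10000 ≈ 0.840300
step 6 [6y] zero: DF = P = 8253/10000 ≈ 0.825300
step 7 [7y] bond c/1=17/400: DF=(1068161/1000000 − 17/400·(0.970300+0.955400+0.906900+0.869200+0.840300+0.825300))/(1+17/400) = 4029/5000 ≈ 0.805800
step 8 [8y] zero: DF = P = 7907/10000 ≈ 0.790700

1 1 9703/10000
2 2 4777/5000
3 3 9069/10000
4 4 2173/2500
5 5 8403/10000
6 6 8253/10000
7 7 4029/5000
8 8 7907/10000
DF(2y) is solved at step 2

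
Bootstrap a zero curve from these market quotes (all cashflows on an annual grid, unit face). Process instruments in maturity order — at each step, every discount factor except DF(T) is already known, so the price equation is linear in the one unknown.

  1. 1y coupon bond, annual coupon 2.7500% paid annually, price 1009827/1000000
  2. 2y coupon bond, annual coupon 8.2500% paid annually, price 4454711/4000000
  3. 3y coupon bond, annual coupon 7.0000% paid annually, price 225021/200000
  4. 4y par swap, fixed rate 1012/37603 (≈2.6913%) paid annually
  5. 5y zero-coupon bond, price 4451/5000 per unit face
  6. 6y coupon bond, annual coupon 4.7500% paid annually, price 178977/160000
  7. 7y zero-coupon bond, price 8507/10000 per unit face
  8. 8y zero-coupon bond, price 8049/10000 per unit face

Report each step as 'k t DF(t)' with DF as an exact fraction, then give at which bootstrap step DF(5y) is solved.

1 1 2457/2500
2 2 9539/10000
3 3 578/625
4 4 2247/2500
5 5 4451/5000
6 6 857/1000
7 7 8507/10000
8 8 8049/10000
DF(5y) is solved at step 5

step 1 [1y] bond c/1=11/400: DF=(1009827/1000000 − 11/400·(0))/(1+11/400) = 2457/2500 ≈ 0.982800
step 2 [2y] bond c/1=33/400: DF=(4454711/4000000 − 33/400·(0.982800))/(1+33/400) = 9539/10000 ≈ 0.953900
step 3 [3y] bond c/1=7/100: DF=(225021/200000 − 7/100·(0.982800+0.953900))/(1+7/100) = 578/625 ≈ 0.924800
step 4 [4y] swap r/1=1012/37603: DF=(1 − 1012/37603·(0.982800+0.953900+0.924800))/(1+1012/37603) = 2247/2500 ≈ 0.898800
step 5 [5y] zero: DF = P = 4451/5000 ≈ 0.890200
step 6 [6y] bond c/1=19/400: DF=(178977/160000 − 19/400·(0.982800+0.953900+0.924800+0.898800+0.890200))/(1+19/400) = 857/1000 ≈ 0.857000
step 7 [7y] zero: DF = P = 8507/10000 ≈ 0.850700
step 8 [8y] zero: DF = P = 8049/10000 ≈ 0.804900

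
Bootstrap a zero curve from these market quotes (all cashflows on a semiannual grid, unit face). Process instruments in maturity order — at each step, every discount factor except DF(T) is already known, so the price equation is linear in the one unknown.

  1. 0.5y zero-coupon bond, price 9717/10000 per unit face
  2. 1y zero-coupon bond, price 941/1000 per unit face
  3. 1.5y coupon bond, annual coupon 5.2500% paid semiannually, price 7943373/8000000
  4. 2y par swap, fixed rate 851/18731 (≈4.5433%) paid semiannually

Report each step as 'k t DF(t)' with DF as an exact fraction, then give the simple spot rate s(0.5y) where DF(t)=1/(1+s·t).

1 1/2 9717/10000
2 1 941/1000
3 3/2 4593/5000
4 2 9149/10000
s(0.5y) = (1/(9717/10000) − 1)/(1/2) = 566/9717 ≈ 5.8248%

step 1 [0.5y] zero: DF = P = 9717/10000 ≈ 0.971700
step 2 [1y] zero: DF = P = 941/1000 ≈ 0.941000
step 3 [1.5y] bond c/2=21/800: DF=(7943373/8000000 − 21/800·(0.971700+0.941000))/(1+21/800) = 4593/5000 ≈ 0.918600
step 4 [2y] swap r/2=851/37462: DF=(1 − 851/37462·(0.971700+0.941000+0.918600))/(1+851/37462) = 9149/10000 ≈ 0.914900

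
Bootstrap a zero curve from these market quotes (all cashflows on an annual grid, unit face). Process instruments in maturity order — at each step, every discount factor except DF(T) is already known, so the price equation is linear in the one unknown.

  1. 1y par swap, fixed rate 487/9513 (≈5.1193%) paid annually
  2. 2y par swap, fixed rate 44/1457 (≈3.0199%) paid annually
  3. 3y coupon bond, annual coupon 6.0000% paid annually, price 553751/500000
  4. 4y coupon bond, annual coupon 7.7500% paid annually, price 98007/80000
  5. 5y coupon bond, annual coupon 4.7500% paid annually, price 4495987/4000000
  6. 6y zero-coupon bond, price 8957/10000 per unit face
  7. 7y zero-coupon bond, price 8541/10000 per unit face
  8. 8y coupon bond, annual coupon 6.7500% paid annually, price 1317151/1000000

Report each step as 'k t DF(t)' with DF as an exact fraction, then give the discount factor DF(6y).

step 1 [1y] swap r/1=487/9513: DF=(1 − 487/9513·(0))/(1+487/9513) = 9513/10000 ≈ 0.951300
step 2 [2y] swap r/1=44/1457: DF=(1 − 44/1457·(0.951300))/(1+44/1457) = 2357/2500 ≈ 0.942800
step 3 [3y] bond c/1=3/50: DF=(553751/500000 − 3/50·(0.951300+0.942800))/(1+3/50) = 586/625 ≈ 0.937600
step 4 [4y] bond c/1=31/400: DF=(98007/80000 − 31/400·(0.951300+0.942800+0.937600))/(1+31/400) = 9333/10000 ≈ 0.933300
step 5 [5y] bond c/1=19/400: DF=(4495987/4000000 − 19/400·(0.951300+0.942800+0.937600+0.933300))/(1+19/400) = 9023/10000 ≈ 0.902300
step 6 [6y] zero: DF = P = 8957/10000 ≈ 0.895700
step 7 [7y] zero: DF = P = 8541/10000 ≈ 0.854100
step 8 [8y] bond c/1=27/400: DF=(1317151/1000000 − 27/400·(0.951300+0.942800+0.937600+0.933300+0.902300+0.895700+0.854100))/(1+27/400) = 8281/10000 ≈ 0.828100

1 1 9513/10000
2 2 2357/2500
3 3 586/625
4 4 9333/10000
5 5 9023/10000
6 6 8957/10000
7 7 8541/10000
8 8 8281/10000
DF(6y) = 8957/10000 ≈ 0.895700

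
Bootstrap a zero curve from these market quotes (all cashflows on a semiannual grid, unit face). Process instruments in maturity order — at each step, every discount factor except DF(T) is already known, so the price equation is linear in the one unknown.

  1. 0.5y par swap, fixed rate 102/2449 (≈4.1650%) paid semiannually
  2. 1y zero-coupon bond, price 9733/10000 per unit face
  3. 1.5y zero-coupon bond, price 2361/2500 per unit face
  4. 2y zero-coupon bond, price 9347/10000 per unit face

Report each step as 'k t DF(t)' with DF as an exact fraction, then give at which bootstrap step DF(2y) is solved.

step 1 [0.5y] swap r/2=51/2449: DF=(1 − 51/2449·(0))/(1+51/2449) = 2449/2500 ≈ 0.979600
step 2 [1y] zero: DF = P = 9733/10000 ≈ 0.973300
step 3 [1.5y] zero: DF = P = 2361/2500 ≈ 0.944400
step 4 [2y] zero: DF = P = 9347/10000 ≈ 0.934700

1 1/2 2449/2500
2 1 9733/10000
3 3/2 2361/2500
4 2 9347/10000
DF(2y) is solved at step 4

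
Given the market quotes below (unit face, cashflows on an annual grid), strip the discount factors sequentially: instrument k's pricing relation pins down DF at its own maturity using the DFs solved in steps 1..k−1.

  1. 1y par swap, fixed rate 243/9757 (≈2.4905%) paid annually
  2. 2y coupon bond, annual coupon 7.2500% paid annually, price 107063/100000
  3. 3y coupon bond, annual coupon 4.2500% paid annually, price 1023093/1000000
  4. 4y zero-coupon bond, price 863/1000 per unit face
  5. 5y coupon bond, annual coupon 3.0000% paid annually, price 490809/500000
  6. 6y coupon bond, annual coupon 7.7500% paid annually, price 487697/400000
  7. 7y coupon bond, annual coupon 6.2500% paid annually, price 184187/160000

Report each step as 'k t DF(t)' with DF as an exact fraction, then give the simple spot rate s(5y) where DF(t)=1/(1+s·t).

step 1 [1y] swap r/1=243/9757: DF=(1 − 243/9757·(0))/(1+243/9757) = 9757/10000 ≈ 0.975700
step 2 [2y] bond c/1=29/400: DF=(107063/100000 − 29/400·(0.975700))/(1+29/400) = 9323/10000 ≈ 0.932300
step 3 [3y] bond c/1=17/400: DF=(1023093/1000000 − 17/400·(0.975700+0.932300))/(1+17/400) = 2259/2500 ≈ 0.903600
step 4 [4y] zero: DF = P = 863/1000 ≈ 0.863000
step 5 [5y] bond c/1=3/100: DF=(490809/500000 − 3/100·(0.975700+0.932300+0.903600+0.863000))/(1+3/100) = 423/500 ≈ 0.846000
step 6 [6y] bond c/1=31/400: DF=(487697/400000 − 31/400·(0.975700+0.932300+0.903600+0.863000+0.846000))/(1+31/400) = 504/625 ≈ 0.806400
step 7 [7y] bond c/1=1/16: DF=(184187/160000 − 1/16·(0.975700+0.932300+0.903600+0.863000+0.846000+0.806400))/(1+1/16) = 7701/10000 ≈ 0.770100

1 1 9757/10000
2 2 9323/10000
3 3 2259/2500
4 4 863/1000
5 5 423/500
6 6 504/625
7 7 7701/10000
s(5y) = (1/(423/500) − 1)/(5) = 77/2115 ≈ 3.6407%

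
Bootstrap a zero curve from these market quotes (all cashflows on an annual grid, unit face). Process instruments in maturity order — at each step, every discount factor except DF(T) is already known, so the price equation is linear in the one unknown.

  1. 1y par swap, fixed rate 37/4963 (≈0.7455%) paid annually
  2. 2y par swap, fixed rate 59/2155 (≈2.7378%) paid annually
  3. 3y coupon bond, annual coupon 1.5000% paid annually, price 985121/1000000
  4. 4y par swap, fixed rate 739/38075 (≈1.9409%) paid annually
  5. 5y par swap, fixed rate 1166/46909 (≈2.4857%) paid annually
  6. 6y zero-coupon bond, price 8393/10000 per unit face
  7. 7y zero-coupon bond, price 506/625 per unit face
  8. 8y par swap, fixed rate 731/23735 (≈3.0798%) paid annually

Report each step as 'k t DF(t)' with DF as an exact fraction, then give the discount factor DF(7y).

1 1 4963/5000
2 2 9469/10000
3 3 9419/10000
4 4 9261/10000
5 5 4417/5000
6 6 8393/10000
7 7 506/625
8 8 7807/10000
DF(7y) = 506/625 ≈ 0.809600

step 1 [1y] swap r/1=37/4963: DF=(1 − 37/4963·(0))/(1+37/4963) = 4963/5000 ≈ 0.992600
step 2 [2y] swap r/1=59/2155: DF=(1 − 59/2155·(0.992600))/(1+59/2155) = 9469/10000 ≈ 0.946900
step 3 [3y] bond c/1=3/200: DF=(985121/1000000 − 3/200·(0.992600+0.946900))/(1+3/200) = 9419/10000 ≈ 0.941900
step 4 [4y] swap r/1=739/38075: DF=(1 − 739/38075·(0.992600+0.946900+0.941900))/(1+739/38075) = 9261/10000 ≈ 0.926100
step 5 [5y] swap r/1=1166/46909: DF=(1 − 1166/46909·(0.992600+0.946900+0.941900+0.926100))/(1+1166/46909) = 4417/5000 ≈ 0.883400
step 6 [6y] zero: DF = P = 8393/10000 ≈ 0.839300
step 7 [7y] zero: DF = P = 506/625 ≈ 0.809600
step 8 [8y] swap r/1=731/23735: DF=(1 − 731/23735·(0.992600+0.946900+0.941900+0.926100+0.883400+0.839300+0.809600))/(1+731/23735) = 7807/10000 ≈ 0.780700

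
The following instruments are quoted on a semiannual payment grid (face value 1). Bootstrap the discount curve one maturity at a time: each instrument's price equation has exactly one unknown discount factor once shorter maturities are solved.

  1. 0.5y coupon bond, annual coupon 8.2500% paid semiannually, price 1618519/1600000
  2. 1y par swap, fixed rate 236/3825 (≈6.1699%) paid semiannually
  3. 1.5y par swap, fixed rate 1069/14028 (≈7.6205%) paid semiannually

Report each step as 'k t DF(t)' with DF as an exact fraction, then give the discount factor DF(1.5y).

step 1 [0.5y] bond c/2=33/800: DF=(1618519/1600000 − 33/800·(0))/(1+33/800) = 1943/2000 ≈ 0.971500
step 2 [1y] swap r/2=118/3825: DF=(1 − 118/3825·(0.971500))/(1+118/3825) = 941/1000 ≈ 0.941000
step 3 [1.5y] swap r/2=1069/28056: DF=(1 − 1069/28056·(0.971500+0.941000))/(1+1069/28056) = 8931/10000 ≈ 0.893100

1 1/2 1943/2000
2 1 941/1000
3 3/2 8931/10000
DF(1.5y) = 8931/10000 ≈ 0.893100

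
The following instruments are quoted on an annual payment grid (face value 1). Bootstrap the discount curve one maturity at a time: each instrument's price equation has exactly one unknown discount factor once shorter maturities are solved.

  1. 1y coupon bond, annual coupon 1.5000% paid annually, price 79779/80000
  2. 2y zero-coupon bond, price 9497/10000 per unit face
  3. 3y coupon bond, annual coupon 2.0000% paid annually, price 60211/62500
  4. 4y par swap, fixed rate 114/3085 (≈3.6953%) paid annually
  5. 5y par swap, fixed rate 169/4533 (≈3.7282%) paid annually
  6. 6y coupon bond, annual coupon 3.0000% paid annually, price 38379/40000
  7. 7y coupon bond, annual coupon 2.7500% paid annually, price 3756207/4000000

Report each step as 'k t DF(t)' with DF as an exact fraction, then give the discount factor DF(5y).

1 1 393/400
2 2 9497/10000
3 3 4533/5000
4 4 1079/1250
5 5 831/1000
6 6 1599/2000
7 7 482/625
DF(5y) = 831/1000 ≈ 0.831000

step 1 [1y] bond c/1=3/200: DF=(79779/80000 − 3/200·(0))/(1+3/200) = 393/400 ≈ 0.982500
step 2 [2y] zero: DF = P = 9497/10000 ≈ 0.949700
step 3 [3y] bond c/1=1/50: DF=(60211/62500 − 1/50·(0.982500+0.949700))/(1+1/50) = 4533/5000 ≈ 0.906600
step 4 [4y] swap r/1=114/3085: DF=(1 − 114/3085·(0.982500+0.949700+0.906600))/(1+114/3085) = 1079/1250 ≈ 0.863200
step 5 [5y] swap r/1=169/4533: DF=(1 − 169/4533·(0.982500+0.949700+0.906600+0.863200))/(1+169/4533) = 831/1000 ≈ 0.831000
step 6 [6y] bond c/1=3/100: DF=(38379/40000 − 3/100·(0.982500+0.949700+0.906600+0.863200+0.831000))/(1+3/100) = 1599/2000 ≈ 0.799500
step 7 [7y] bond c/1=11/400: DF=(3756207/4000000 − 11/400·(0.982500+0.949700+0.906600+0.863200+0.831000+0.799500))/(1+11/400) = 482/625 ≈ 0.771200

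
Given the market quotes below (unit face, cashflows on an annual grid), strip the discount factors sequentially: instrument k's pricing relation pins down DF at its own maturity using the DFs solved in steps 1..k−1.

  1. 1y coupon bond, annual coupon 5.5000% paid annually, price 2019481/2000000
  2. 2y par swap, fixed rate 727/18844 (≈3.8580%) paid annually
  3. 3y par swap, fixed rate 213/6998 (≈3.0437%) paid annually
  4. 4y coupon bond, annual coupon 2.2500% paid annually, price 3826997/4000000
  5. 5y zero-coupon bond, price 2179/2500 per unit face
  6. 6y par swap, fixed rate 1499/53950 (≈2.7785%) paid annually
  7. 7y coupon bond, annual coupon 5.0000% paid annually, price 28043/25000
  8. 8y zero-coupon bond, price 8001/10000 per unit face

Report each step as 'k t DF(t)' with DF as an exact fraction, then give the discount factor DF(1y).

1 1 9571/10000
2 2 9273/10000
3 3 2287/2500
4 4 8741/10000
5 5 2179/2500
6 6 8501/10000
7 7 4057/5000
8 8 8001/10000
DF(1y) = 9571/10000 ≈ 0.957100

step 1 [1y] bond c/1=11/200: DF=(2019481/2000000 − 11/200·(0))/(1+11/200) = 9571/10000 ≈ 0.957100
step 2 [2y] swap r/1=727/18844: DF=(1 − 727/18844·(0.957100))/(1+727/18844) = 9273/10000 ≈ 0.927300
step 3 [3y] swap r/1=213/6998: DF=(1 − 213/6998·(0.957100+0.927300))/(1+213/6998) = 2287/2500 ≈ 0.914800
step 4 [4y] bond c/1=9/400: DF=(3826997/4000000 − 9/400·(0.957100+0.927300+0.914800))/(1+9/400) = 8741/10000 ≈ 0.874100
step 5 [5y] zero: DF = P = 2179/2500 ≈ 0.871600
step 6 [6y] swap r/1=1499/53950: DF=(1 − 1499/53950·(0.957100+0.927300+0.914800+0.874100+0.871600))/(1+1499/53950) = 8501/10000 ≈ 0.850100
step 7 [7y] bond c/1=1/20: DF=(28043/25000 − 1/20·(0.957100+0.927300+0.914800+0.874100+0.871600+0.850100))/(1+1/20) = 4057/5000 ≈ 0.811400
step 8 [8y] zero: DF = P = 8001/10000 ≈ 0.800100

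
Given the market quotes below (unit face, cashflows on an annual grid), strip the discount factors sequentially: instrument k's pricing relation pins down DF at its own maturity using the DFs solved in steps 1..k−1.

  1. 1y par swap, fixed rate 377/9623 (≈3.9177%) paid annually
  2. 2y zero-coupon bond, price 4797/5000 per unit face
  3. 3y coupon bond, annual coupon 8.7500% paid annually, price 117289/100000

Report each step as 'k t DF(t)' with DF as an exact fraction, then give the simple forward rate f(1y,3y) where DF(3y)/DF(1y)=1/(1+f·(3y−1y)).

step 1 [1y] swap r/1=377/9623: DF=(1 − 377/9623·(0))/(1+377/9623) = 9623/10000 ≈ 0.962300
step 2 [2y] zero: DF = P = 4797/5000 ≈ 0.959400
step 3 [3y] bond c/1=7/80: DF=(117289/100000 − 7/80·(0.962300+0.959400))/(1+7/80) = 9239/10000 ≈ 0.923900

1 1 9623/10000
2 2 4797/5000
3 3 9239/10000
f(1y,3y) = ((9623/10000)/(9239/10000) − 1)/(2) = 192/9239 ≈ 2.0781%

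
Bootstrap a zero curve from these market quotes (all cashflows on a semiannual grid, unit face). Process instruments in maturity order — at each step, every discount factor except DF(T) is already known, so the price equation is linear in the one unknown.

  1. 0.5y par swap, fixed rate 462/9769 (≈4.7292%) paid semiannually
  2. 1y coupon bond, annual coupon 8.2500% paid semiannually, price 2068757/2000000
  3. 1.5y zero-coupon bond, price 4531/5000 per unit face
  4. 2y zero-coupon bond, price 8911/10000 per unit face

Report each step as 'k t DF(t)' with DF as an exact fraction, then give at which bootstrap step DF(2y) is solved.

step 1 [0.5y] swap r/2=231/9769: DF=(1 − 231/9769·(0))/(1+231/9769) = 9769/10000 ≈ 0.976900
step 2 [1y] bond c/2=33/800: DF=(2068757/2000000 − 33/800·(0.976900))/(1+33/800) = 9547/10000 ≈ 0.954700
step 3 [1.5y] zero: DF = P = 4531/5000 ≈ 0.906200
step 4 [2y] zero: DF = P = 8911/10000 ≈ 0.891100

1 1/2 9769/10000
2 1 9547/10000
3 3/2 4531/5000
4 2 8911/10000
DF(2y) is solved at step 4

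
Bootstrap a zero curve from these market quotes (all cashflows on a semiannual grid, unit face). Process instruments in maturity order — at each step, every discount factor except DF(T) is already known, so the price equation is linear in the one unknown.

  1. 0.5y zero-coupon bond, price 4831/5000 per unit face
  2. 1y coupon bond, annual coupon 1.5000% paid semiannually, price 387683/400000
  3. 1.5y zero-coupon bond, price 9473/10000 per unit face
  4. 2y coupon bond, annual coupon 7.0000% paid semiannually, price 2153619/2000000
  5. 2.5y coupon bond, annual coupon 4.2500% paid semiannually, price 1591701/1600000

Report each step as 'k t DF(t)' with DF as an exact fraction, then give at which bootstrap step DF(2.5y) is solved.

1 1/2 4831/5000
2 1 2387/2500
3 3/2 9473/10000
4 2 4717/5000
5 5/2 2237/2500
DF(2.5y) is solved at step 5

step 1 [0.5y] zero: DF = P = 4831/5000 ≈ 0.966200
step 2 [1y] bond c/2=3/400: DF=(387683/400000 − 3/400·(0.966200))/(1+3/400) = 2387/2500 ≈ 0.954800
step 3 [1.5y] zero: DF = P = 9473/10000 ≈ 0.947300
step 4 [2y] bond c/2=7/200: DF=(2153619/2000000 − 7/200·(0.966200+0.954800+0.947300))/(1+7/200) = 4717/5000 ≈ 0.943400
step 5 [2.5y] bond c/2=17/800: DF=(1591701/1600000 − 17/800·(0.966200+0.954800+0.947300+0.943400))/(1+17/800) = 2237/2500 ≈ 0.894800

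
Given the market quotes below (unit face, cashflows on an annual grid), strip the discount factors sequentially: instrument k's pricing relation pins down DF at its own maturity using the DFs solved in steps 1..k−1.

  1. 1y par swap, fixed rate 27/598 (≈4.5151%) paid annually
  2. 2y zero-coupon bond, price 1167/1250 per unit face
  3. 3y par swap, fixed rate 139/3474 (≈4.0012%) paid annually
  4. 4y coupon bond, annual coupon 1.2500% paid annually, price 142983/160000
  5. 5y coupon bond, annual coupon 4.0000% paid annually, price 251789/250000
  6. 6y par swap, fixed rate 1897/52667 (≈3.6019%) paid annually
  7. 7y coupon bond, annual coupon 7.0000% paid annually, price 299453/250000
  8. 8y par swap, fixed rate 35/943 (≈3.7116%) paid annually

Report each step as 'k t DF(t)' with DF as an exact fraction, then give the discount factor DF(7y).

step 1 [1y] swap r/1=27/598: DF=(1 − 27/598·(0))/(1+27/598) = 598/625 ≈ 0.956800
step 2 [2y] zero: DF = P = 1167/1250 ≈ 0.933600
step 3 [3y] swap r/1=139/3474: DF=(1 − 139/3474·(0.956800+0.933600))/(1+139/3474) = 1111/1250 ≈ 0.888800
step 4 [4y] bond c/1=1/80: DF=(142983/160000 − 1/80·(0.956800+0.933600+0.888800))/(1+1/80) = 8483/10000 ≈ 0.848300
step 5 [5y] bond c/1=1/25: DF=(251789/250000 − 1/25·(0.956800+0.933600+0.888800+0.848300))/(1+1/25) = 8289/10000 ≈ 0.828900
step 6 [6y] swap r/1=1897/52667: DF=(1 − 1897/52667·(0.956800+0.933600+0.888800+0.848300+0.828900))/(1+1897/52667) = 8103/10000 ≈ 0.810300
step 7 [7y] bond c/1=7/100: DF=(299453/250000 − 7/100·(0.956800+0.933600+0.888800+0.848300+0.828900+0.810300))/(1+7/100) = 7749/10000 ≈ 0.774900
step 8 [8y] swap r/1=35/943: DF=(1 − 35/943·(0.956800+0.933600+0.888800+0.848300+0.828900+0.810300+0.774900))/(1+35/943) = 187/250 ≈ 0.748000

1 1 598/625
2 2 1167/1250
3 3 1111/1250
4 4 8483/10000
5 5 8289/10000
6 6 8103/10000
7 7 7749/10000
8 8 187/250
DF(7y) = 7749/10000 ≈ 0.774900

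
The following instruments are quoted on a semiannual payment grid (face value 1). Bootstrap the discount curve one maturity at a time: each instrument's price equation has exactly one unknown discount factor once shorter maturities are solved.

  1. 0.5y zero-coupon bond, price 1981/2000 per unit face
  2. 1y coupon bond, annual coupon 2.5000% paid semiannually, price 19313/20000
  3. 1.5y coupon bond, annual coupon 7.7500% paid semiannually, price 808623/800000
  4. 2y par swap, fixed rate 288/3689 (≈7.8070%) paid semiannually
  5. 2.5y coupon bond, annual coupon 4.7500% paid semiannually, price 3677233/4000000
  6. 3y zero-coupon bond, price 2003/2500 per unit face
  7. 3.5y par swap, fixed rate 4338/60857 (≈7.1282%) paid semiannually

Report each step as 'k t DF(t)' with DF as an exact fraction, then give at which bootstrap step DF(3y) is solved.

1 1/2 1981/2000
2 1 1883/2000
3 3/2 901/1000
4 2 107/125
5 5/2 2031/2500
6 3 2003/2500
7 7/2 7831/10000
DF(3y) is solved at step 6

step 1 [0.5y] zero: DF = P = 1981/2000 ≈ 0.990500
step 2 [1y] bond c/2=1/80: DF=(19313/20000 − 1/80·(0.990500))/(1+1/80) = 1883/2000 ≈ 0.941500
step 3 [1.5y] bond c/2=31/800: DF=(808623/800000 − 31/800·(0.990500+0.941500))/(1+31/800) = 901/1000 ≈ 0.901000
step 4 [2y] swap r/2=144/3689: DF=(1 − 144/3689·(0.990500+0.941500+0.901000))/(1+144/3689) = 107/125 ≈ 0.856000
step 5 [2.5y] bond c/2=19/800: DF=(3677233/4000000 − 19/800·(0.990500+0.941500+0.901000+0.856000))/(1+19/800) = 2031/2500 ≈ 0.812400
step 6 [3y] zero: DF = P = 2003/2500 ≈ 0.801200
step 7 [3.5y] swap r/2=2169/60857: DF=(1 − 2169/60857·(0.990500+0.941500+0.901000+0.856000+0.812400+0.801200))/(1+2169/60857) = 7831/10000 ≈ 0.783100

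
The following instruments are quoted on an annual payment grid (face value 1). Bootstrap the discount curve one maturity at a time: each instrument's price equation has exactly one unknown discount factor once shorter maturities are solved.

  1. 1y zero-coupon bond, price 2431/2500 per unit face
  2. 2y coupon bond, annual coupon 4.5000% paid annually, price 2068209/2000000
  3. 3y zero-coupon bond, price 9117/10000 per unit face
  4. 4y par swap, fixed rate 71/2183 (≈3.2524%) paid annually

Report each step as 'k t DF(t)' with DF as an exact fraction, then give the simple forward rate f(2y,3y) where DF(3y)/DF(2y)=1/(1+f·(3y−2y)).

1 1 2431/2500
2 2 9477/10000
3 3 9117/10000
4 4 8793/10000
f(2y,3y) = ((9477/10000)/(9117/10000) − 1)/(1) = 40/1013 ≈ 3.9487%

step 1 [1y] zero: DF = P = 2431/2500 ≈ 0.972400
step 2 [2y] bond c/1=9/200: DF=(2068209/2000000 − 9/200·(0.972400))/(1+9/200) = 9477/10000 ≈ 0.947700
step 3 [3y] zero: DF = P = 9117/10000 ≈ 0.911700
step 4 [4y] swap r/1=71/2183: DF=(1 − 71/2183·(0.972400+0.947700+0.911700))/(1+71/2183) = 8793/10000 ≈ 0.879300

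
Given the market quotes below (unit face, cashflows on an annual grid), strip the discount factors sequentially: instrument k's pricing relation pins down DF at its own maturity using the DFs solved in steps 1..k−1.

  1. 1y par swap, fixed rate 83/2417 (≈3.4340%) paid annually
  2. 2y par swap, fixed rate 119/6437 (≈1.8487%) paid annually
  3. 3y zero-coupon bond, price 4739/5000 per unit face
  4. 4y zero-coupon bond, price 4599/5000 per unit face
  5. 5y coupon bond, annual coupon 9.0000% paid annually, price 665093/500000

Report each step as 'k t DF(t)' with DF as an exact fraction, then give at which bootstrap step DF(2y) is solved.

1 1 2417/2500
2 2 9643/10000
3 3 4739/5000
4 4 4599/5000
5 5 9067/10000
DF(2y) is solved at step 2

step 1 [1y] swap r/1=83/2417: DF=(1 − 83/2417·(0))/(1+83/2417) = 2417/2500 ≈ 0.966800
step 2 [2y] swap r/1=119/6437: DF=(1 − 119/6437·(0.966800))/(1+119/6437) = 9643/10000 ≈ 0.964300
step 3 [3y] zero: DF = P = 4739/5000 ≈ 0.947800
step 4 [4y] zero: DF = P = 4599/5000 ≈ 0.919800
step 5 [5y] bond c/1=9/100: DF=(665093/500000 − 9/100·(0.966800+0.964300+0.947800+0.919800))/(1+9/100) = 9067/10000 ≈ 0.906700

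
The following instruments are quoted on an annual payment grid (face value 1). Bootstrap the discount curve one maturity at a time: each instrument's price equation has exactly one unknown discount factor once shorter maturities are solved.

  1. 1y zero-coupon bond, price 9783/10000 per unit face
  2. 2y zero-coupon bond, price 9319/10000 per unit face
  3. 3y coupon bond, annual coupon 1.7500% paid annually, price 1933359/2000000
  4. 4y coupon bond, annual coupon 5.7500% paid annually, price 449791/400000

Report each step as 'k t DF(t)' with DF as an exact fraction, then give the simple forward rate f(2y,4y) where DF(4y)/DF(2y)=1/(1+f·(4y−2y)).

1 1 9783/10000
2 2 9319/10000
3 3 2293/2500
4 4 1137/1250
f(2y,4y) = ((9319/10000)/(1137/1250) − 1)/(2) = 223/18192 ≈ 1.2258%

step 1 [1y] zero: DF = P = 9783/10000 ≈ 0.978300
step 2 [2y] zero: DF = P = 9319/10000 ≈ 0.931900
step 3 [3y] bond c/1=7/400: DF=(1933359/2000000 − 7/400·(0.978300+0.931900))/(1+7/400) = 2293/2500 ≈ 0.917200
step 4 [4y] bond c/1=23/400: DF=(449791/400000 − 23/400·(0.978300+0.931900+0.917200))/(1+23/400) = 1137/1250 ≈ 0.909600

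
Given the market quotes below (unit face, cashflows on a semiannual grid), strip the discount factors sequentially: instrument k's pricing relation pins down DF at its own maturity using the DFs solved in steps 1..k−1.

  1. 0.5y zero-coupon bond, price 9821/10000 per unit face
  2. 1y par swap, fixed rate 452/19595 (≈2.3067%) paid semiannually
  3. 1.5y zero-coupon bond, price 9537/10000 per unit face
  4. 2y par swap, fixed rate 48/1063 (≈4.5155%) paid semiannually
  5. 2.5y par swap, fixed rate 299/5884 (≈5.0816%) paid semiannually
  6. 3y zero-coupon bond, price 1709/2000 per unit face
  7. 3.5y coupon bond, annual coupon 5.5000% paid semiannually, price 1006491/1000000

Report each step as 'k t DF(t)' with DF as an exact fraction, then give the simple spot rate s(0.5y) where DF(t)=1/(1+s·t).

1 1/2 9821/10000
2 1 4887/5000
3 3/2 9537/10000
4 2 571/625
5 5/2 2201/2500
6 3 1709/2000
7 7/2 8307/10000
s(0.5y) = (1/(9821/10000) − 1)/(1/2) = 358/9821 ≈ 3.6452%

step 1 [0.5y] zero: DF = P = 9821/10000 ≈ 0.982100
step 2 [1y] swap r/2=226/19595: DF=(1 − 226/19595·(0.982100))/(1+226/19595) = 4887/5000 ≈ 0.977400
step 3 [1.5y] zero: DF = P = 9537/10000 ≈ 0.953700
step 4 [2y] swap r/2=24/1063: DF=(1 − 24/1063·(0.982100+0.977400+0.953700))/(1+24/1063) = 571/625 ≈ 0.913600
step 5 [2.5y] swap r/2=299/11768: DF=(1 − 299/11768·(0.982100+0.977400+0.953700+0.913600))/(1+299/11768) = 2201/2500 ≈ 0.880400
step 6 [3y] zero: DF = P = 1709/2000 ≈ 0.854500
step 7 [3.5y] bond c/2=11/400: DF=(1006491/1000000 − 11/400·(0.982100+0.977400+0.953700+0.913600+0.880400+0.854500))/(1+11/400) = 8307/10000 ≈ 0.830700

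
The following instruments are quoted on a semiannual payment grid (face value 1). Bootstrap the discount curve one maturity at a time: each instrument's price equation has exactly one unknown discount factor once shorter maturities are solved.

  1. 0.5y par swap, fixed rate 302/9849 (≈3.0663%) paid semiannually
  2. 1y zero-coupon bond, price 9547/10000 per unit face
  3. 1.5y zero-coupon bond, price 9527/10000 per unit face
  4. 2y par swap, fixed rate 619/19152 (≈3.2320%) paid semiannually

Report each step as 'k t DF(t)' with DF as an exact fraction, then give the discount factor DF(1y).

step 1 [0.5y] swap r/2=151/9849: DF=(1 − 151/9849·(0))/(1+151/9849) = 9849/10000 ≈ 0.984900
step 2 [1y] zero: DF = P = 9547/10000 ≈ 0.954700
step 3 [1.5y] zero: DF = P = 9527/10000 ≈ 0.952700
step 4 [2y] swap r/2=619/38304: DF=(1 − 619/38304·(0.984900+0.954700+0.952700))/(1+619/38304) = 9381/10000 ≈ 0.938100

1 1/2 9849/10000
2 1 9547/10000
3 3/2 9527/10000
4 2 9381/10000
DF(1y) = 9547/10000 ≈ 0.954700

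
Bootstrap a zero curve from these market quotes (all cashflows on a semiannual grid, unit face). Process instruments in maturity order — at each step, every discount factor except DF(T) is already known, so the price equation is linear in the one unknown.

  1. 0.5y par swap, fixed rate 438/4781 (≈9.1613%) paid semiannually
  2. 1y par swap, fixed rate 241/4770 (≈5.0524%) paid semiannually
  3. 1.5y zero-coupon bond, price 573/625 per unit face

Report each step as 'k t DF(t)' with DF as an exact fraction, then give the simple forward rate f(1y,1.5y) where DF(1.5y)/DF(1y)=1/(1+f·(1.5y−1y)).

step 1 [0.5y] swap r/2=219/4781: DF=(1 − 219/4781·(0))/(1+219/4781) = 4781/5000 ≈ 0.956200
step 2 [1y] swap r/2=241/9540: DF=(1 − 241/9540·(0.956200))/(1+241/9540) = 4759/5000 ≈ 0.951800
step 3 [1.5y] zero: DF = P = 573/625 ≈ 0.916800

1 1/2 4781/5000
2 1 4759/5000
3 3/2 573/625
f(1y,1.5y) = ((4759/5000)/(573/625) − 1)/(1/2) = 175/2292 ≈ 7.6353%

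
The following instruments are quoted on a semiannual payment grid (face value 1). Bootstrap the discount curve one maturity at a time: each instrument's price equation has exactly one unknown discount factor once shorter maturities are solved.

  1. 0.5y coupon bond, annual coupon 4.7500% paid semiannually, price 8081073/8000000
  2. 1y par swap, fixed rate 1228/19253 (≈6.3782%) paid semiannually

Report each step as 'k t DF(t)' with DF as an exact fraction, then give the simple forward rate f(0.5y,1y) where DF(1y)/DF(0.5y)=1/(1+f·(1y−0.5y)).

step 1 [0.5y] bond c/2=19/800: DF=(8081073/8000000 − 19/800·(0))/(1+19/800) = 9867/10000 ≈ 0.986700
step 2 [1y] swap r/2=614/19253: DF=(1 − 614/19253·(0.986700))/(1+614/19253) = 4693/5000 ≈ 0.938600

1 1/2 9867/10000
2 1 4693/5000
f(0.5y,1y) = ((9867/10000)/(4693/5000) − 1)/(1/2) = 37/361 ≈ 10.2493%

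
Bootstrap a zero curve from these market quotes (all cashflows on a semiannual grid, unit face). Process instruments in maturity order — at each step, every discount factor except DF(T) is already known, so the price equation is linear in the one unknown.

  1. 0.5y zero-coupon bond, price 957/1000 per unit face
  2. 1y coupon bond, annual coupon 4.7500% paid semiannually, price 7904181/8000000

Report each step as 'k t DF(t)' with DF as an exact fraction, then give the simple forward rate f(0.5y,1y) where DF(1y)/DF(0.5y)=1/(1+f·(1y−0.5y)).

1 1/2 957/1000
2 1 9429/10000
f(0.5y,1y) = ((957/1000)/(9429/10000) − 1)/(1/2) = 94/3143 ≈ 2.9908%

step 1 [0.5y] zero: DF = P = 957/1000 ≈ 0.957000
step 2 [1y] bond c/2=19/800: DF=(7904181/8000000 − 19/800·(0.957000))/(1+19/800) = 9429/10000 ≈ 0.942900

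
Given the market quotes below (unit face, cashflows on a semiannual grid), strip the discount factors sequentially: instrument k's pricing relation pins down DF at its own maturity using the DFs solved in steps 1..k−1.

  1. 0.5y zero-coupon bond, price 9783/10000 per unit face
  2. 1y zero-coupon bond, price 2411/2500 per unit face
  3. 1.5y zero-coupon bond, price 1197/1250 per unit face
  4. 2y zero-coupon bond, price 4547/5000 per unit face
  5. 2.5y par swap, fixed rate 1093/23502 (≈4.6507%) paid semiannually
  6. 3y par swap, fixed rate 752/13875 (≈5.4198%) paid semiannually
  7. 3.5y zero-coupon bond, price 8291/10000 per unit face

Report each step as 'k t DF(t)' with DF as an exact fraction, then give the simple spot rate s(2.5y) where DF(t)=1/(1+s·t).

step 1 [0.5y] zero: DF = P = 9783/10000 ≈ 0.978300
step 2 [1y] zero: DF = P = 2411/2500 ≈ 0.964400
step 3 [1.5y] zero: DF = P = 1197/1250 ≈ 0.957600
step 4 [2y] zero: DF = P = 4547/5000 ≈ 0.909400
step 5 [2.5y] swap r/2=1093/47004: DF=(1 − 1093/47004·(0.978300+0.964400+0.957600+0.909400))/(1+1093/47004) = 8907/10000 ≈ 0.890700
step 6 [3y] swap r/2=376/13875: DF=(1 − 376/13875·(0.978300+0.964400+0.957600+0.909400+0.890700))/(1+376/13875) = 531/625 ≈ 0.849600
step 7 [3.5y] zero: DF = P = 8291/10000 ≈ 0.829100

1 1/2 9783/10000
2 1 2411/2500
3 3/2 1197/1250
4 2 4547/5000
5 5/2 8907/10000
6 3 531/625
7 7/2 8291/10000
s(2.5y) = (1/(8907/10000) − 1)/(5/2) = 2186/44535 ≈ 4.9085%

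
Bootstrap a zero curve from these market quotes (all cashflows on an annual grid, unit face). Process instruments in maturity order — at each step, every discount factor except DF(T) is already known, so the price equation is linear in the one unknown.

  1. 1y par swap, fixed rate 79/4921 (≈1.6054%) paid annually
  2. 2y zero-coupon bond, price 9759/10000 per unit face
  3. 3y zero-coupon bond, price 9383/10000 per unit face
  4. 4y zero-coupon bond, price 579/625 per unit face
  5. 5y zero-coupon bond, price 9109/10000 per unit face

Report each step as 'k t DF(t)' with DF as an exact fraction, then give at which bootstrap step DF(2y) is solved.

1 1 4921/5000
2 2 9759/10000
3 3 9383/10000
4 4 579/625
5 5 9109/10000
DF(2y) is solved at step 2

step 1 [1y] swap r/1=79/4921: DF=(1 − 79/4921·(0))/(1+79/4921) = 4921/5000 ≈ 0.984200
step 2 [2y] zero: DF = P = 9759/10000 ≈ 0.975900
step 3 [3y] zero: DF = P = 9383/10000 ≈ 0.938300
step 4 [4y] zero: DF = P = 579/625 ≈ 0.926400
step 5 [5y] zero: DF = P = 9109/10000 ≈ 0.910900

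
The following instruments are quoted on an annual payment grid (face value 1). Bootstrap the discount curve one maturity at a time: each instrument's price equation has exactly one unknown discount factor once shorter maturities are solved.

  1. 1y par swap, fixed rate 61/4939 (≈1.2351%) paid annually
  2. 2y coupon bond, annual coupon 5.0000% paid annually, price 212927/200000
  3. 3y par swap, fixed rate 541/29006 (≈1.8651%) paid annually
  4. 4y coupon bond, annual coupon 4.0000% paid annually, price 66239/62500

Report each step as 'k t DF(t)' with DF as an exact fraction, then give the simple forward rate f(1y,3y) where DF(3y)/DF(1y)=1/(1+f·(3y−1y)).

1 1 4939/5000
2 2 9669/10000
3 3 9459/10000
4 4 363/400
f(1y,3y) = ((4939/5000)/(9459/10000) − 1)/(2) = 419/18918 ≈ 2.2148%

step 1 [1y] swap r/1=61/4939: DF=(1 − 61/4939·(0))/(1+61/4939) = 4939/5000 ≈ 0.987800
step 2 [2y] bond c/1=1/20: DF=(212927/200000 − 1/20·(0.987800))/(1+1/20) = 9669/10000 ≈ 0.966900
step 3 [3y] swap r/1=541/29006: DF=(1 − 541/29006·(0.987800+0.966900))/(1+541/29006) = 9459/10000 ≈ 0.945900
step 4 [4y] bond c/1=1/25: DF=(66239/62500 − 1/25·(0.987800+0.966900+0.945900))/(1+1/25) = 363/400 ≈ 0.907500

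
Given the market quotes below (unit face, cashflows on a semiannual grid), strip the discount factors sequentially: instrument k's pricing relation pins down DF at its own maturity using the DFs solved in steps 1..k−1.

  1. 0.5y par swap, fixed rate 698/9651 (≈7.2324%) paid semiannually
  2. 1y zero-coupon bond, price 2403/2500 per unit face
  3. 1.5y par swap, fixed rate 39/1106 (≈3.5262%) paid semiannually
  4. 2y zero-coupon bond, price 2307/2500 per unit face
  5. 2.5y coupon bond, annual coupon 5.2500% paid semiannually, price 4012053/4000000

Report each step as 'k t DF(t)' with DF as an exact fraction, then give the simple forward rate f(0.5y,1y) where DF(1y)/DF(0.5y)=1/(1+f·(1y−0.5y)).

1 1/2 9651/10000
2 1 2403/2500
3 3/2 9493/10000
4 2 2307/2500
5 5/2 4401/5000
f(0.5y,1y) = ((9651/10000)/(2403/2500) − 1)/(1/2) = 13/1602 ≈ 0.8115%

step 1 [0.5y] swap r/2=349/9651: DF=(1 − 349/9651·(0))/(1+349/9651) = 9651/10000 ≈ 0.965100
step 2 [1y] zero: DF = P = 2403/2500 ≈ 0.961200
step 3 [1.5y] swap r/2=39/2212: DF=(1 − 39/2212·(0.965100+0.961200))/(1+39/2212) = 9493/10000 ≈ 0.949300
step 4 [2y] zero: DF = P = 2307/2500 ≈ 0.922800
step 5 [2.5y] bond c/2=21/800: DF=(4012053/4000000 − 21/800·(0.965100+0.961200+0.949300+0.922800))/(1+21/800) = 4401/5000 ≈ 0.880200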